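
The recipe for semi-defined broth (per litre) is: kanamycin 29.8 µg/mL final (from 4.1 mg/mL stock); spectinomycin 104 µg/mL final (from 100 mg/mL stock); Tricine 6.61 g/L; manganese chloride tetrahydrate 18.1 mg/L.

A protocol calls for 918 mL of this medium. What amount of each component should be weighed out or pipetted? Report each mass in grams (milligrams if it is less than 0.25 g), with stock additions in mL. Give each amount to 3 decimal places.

Scale factor relative to 1 L: 0.918.
kanamycin: C1V1 = C2V2 → 29.8 µg/mL × 918 mL ÷ 4100 µg/mL = 6.672 mL
spectinomycin: C1V1 = C2V2 → 104 µg/mL × 918 mL ÷ 100000 µg/mL = 0.955 mL
Tricine: 6.61 g/L × 0.918 L = 6.068 g
manganese chloride tetrahydrate: 18.1 mg/L × 0.918 L = 16.616 mg

kanamycin 6.672 mL; spectinomycin 0.955 mL; Tricine 6.068 g; manganese chloride tetrahydrate 16.616 mg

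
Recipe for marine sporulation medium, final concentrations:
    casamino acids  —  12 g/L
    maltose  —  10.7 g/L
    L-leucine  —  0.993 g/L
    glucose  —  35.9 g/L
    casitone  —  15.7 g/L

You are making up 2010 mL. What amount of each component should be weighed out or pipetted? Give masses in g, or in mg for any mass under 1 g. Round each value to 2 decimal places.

casamino acids 24.12 g; maltose 21.51 g; L-leucine 2.00 g; glucose 72.16 g; casitone 31.56 g

Target volume = 2010 mL = 2.01 L.
casamino acids: 12 g/L × 2.01 L = 24.12 g
maltose: 10.7 g/L × 2.01 L = 21.51 g
L-leucine: 0.993 g/L × 2.01 L = 2.00 g
glucose: 35.9 g/L × 2.01 L = 72.16 g
casitone: 15.7 g/L × 2.01 L = 31.56 g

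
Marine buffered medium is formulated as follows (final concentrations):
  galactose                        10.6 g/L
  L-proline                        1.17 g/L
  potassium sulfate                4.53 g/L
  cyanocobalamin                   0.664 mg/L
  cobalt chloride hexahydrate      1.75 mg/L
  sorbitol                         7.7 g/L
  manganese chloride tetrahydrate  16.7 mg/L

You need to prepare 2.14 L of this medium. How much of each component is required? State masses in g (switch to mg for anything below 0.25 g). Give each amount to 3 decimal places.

galactose 22.684 g; L-proline 2.504 g; potassium sulfate 9.694 g; cyanocobalamin 1.421 mg; cobalt chloride hexahydrate 3.745 mg; sorbitol 16.478 g; manganese chloride tetrahydrate 35.738 mg

Working volume: 2.14 L.
galactose: 10.6 g/L × 2.14 L = 22.684 g
L-proline: 1.17 g/L × 2.14 L = 2.504 g
potassium sulfate: 4.53 g/L × 2.14 L = 9.694 g
cyanocobalamin: 0.664 mg/L × 2.14 L = 1.421 mg
cobalt chloride hexahydrate: 1.75 mg/L × 2.14 L = 3.745 mg
sorbitol: 7.7 g/L × 2.14 L = 16.478 g
manganese chloride tetrahydrate: 16.7 mg/L × 2.14 L = 35.738 mg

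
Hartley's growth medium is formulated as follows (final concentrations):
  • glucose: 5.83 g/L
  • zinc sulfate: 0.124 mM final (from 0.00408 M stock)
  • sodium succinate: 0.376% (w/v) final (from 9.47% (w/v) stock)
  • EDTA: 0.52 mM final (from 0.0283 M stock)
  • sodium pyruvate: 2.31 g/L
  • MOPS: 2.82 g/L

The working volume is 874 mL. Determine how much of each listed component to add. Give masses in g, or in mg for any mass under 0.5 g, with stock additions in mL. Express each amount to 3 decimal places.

Target volume = 874 mL = 0.874 L.
glucose: 5.83 g/L × 0.874 L = 5.095 g
zinc sulfate: C1V1 = C2V2 → 0.124 mM × 874 mL ÷ 4.08 mM = 26.563 mL
sodium succinate: C1V1 = C2V2 → 0.376% ÷ 9.47% × 874 mL = 34.702 mL
EDTA: dilute stock: 0.52 mM × 874 mL ÷ 28.3 mM = 16.059 mL
sodium pyruvate: 2.31 g/L × 0.874 L = 2.019 g
MOPS: 2.82 g/L × 0.874 L = 2.465 g

glucose 5.095 g; zinc sulfate 26.563 mL; sodium succinate 34.702 mL; EDTA 16.059 mL; sodium pyruvate 2.019 g; MOPS 2.465 g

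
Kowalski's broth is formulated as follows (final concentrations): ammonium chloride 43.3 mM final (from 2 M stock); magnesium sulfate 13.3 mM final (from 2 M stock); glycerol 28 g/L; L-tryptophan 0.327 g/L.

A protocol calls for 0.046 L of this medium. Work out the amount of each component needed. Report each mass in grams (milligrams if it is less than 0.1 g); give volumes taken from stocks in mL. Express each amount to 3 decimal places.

ammonium chloride 0.996 mL; magnesium sulfate 0.306 mL; glycerol 1.288 g; L-tryptophan 15.042 mg

Working volume: 0.046 L.
ammonium chloride: dilute stock: 43.3 mM × 46 mL ÷ 2000 mM = 0.996 mL
magnesium sulfate: V = C2·V2/C1 = 13.3 mM × 46 mL ÷ 2000 mM = 0.306 mL
glycerol: 28 g/L × 0.046 L = 1.288 g
L-tryptophan: 0.327 g/L × 0.046 L = 0.015042 g = 15.042 mg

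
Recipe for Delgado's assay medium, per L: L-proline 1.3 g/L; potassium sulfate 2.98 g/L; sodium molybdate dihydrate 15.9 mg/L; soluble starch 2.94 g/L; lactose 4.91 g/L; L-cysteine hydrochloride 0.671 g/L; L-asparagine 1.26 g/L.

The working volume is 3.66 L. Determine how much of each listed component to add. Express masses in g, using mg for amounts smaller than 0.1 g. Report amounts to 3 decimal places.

L-proline 4.758 g; potassium sulfate 10.907 g; sodium molybdate dihydrate 58.194 mg; soluble starch 10.760 g; lactose 17.971 g; L-cysteine hydrochloride 2.456 g; L-asparagine 4.612 g

Working volume: 3.66 L.
L-proline: 1.3 g/L × 3.66 L = 4.758 g
potassium sulfate: 2.98 g/L × 3.66 L = 10.907 g
sodium molybdate dihydrate: 15.9 mg/L × 3.66 L = 58.194 mg
soluble starch: 2.94 g/L × 3.66 L = 10.760 g
lactose: 4.91 g/L × 3.66 L = 17.971 g
L-cysteine hydrochloride: 0.671 g/L × 3.66 L = 2.456 g
L-asparagine: 1.26 g/L × 3.66 L = 4.612 g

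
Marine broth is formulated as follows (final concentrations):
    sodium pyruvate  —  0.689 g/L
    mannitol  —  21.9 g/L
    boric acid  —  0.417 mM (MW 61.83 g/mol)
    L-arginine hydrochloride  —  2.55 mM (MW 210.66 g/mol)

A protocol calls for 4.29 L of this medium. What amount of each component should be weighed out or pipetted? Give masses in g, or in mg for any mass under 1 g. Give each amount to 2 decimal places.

sodium pyruvate 2.96 g; mannitol 93.95 g; boric acid 110.61 mg; L-arginine hydrochloride 2.30 g

Scale factor relative to 1 L: 4.29.
sodium pyruvate: 0.689 g/L × 4.29 L = 2.96 g
mannitol: 21.9 g/L × 4.29 L = 93.95 g
boric acid: 0.417 mmol/L × 61.83 mg/mmol × 4.29 L = 110.61 mg
L-arginine hydrochloride: 2.55 mmol/L × 210.66 g/mol × 4.29 L ÷ 1000 = 2.30 g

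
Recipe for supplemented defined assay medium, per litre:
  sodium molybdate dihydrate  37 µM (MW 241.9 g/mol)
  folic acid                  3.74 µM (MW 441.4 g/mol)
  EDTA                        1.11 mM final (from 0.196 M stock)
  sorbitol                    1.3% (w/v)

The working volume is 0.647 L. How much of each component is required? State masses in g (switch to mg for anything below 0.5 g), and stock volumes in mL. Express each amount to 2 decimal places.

sodium molybdate dihydrate 5.79 mg; folic acid 1.07 mg; EDTA 3.66 mL; sorbitol 8.41 g

Working volume: 0.647 L.
sodium molybdate dihydrate: 37 µmol/L × 241.9 g/mol × 0.647 L ÷ 1000 = 5.79 mg
folic acid: 3.74 µmol/L × 441.4 g/mol × 0.647 L ÷ 1000 = 1.07 mg
EDTA: V = C2·V2/C1 = 1.11 mM × 647 mL ÷ 196 mM = 3.66 mL
sorbitol: 1.3 g per 100 mL × 647 mL ÷ 100 = 8.41 g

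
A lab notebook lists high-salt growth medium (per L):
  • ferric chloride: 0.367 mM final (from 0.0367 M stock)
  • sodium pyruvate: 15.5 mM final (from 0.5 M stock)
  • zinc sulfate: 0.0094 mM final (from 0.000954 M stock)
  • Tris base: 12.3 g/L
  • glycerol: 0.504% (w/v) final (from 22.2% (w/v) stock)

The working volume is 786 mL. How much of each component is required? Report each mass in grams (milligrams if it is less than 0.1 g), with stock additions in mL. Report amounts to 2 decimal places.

ferric chloride 7.86 mL; sodium pyruvate 24.37 mL; zinc sulfate 7.74 mL; Tris base 9.67 g; glycerol 17.84 mL

Scale factor relative to 1 L: 0.786.
ferric chloride: C1V1 = C2V2 → 0.367 mM × 786 mL ÷ 36.7 mM = 7.86 mL
sodium pyruvate: V = C2·V2/C1 = 15.5 mM × 786 mL ÷ 500 mM = 24.37 mL
zinc sulfate: dilute stock: 0.0094 mM × 786 mL ÷ 0.954 mM = 7.74 mL
Tris base: 12.3 g/L × 0.786 L = 9.67 g
glycerol: V = C2·V2/C1 = 0.504% ÷ 22.2% × 786 mL = 17.84 mL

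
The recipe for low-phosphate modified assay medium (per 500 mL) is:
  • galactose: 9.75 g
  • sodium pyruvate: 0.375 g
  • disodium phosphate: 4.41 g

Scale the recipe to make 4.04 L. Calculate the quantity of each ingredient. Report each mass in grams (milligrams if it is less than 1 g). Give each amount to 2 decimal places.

galactose 78.78 g; sodium pyruvate 3.03 g; disodium phosphate 35.63 g

Ratio of target to recipe volume: 4040 / 500 = 8.08.
galactose: 9.75 g × (4040 mL / 500 mL) = 78.78 g
sodium pyruvate: 0.375 g × (4040 mL / 500 mL) = 3.03 g
disodium phosphate: 4.41 g × (4040 mL / 500 mL) = 35.63 g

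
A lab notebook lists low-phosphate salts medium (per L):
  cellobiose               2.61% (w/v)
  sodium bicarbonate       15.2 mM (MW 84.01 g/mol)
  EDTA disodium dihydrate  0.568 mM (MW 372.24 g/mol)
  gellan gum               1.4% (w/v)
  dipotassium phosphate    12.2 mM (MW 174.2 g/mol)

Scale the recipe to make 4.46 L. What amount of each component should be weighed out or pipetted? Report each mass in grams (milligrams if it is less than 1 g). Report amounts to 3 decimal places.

Scale factor relative to 1 L: 4.46.
cellobiose: 2.61 g per 100 mL × 4460 mL ÷ 100 = 116.406 g
sodium bicarbonate: 15.2 mmol/L × 84.01 g/mol × 4.46 L ÷ 1000 = 5.695 g
EDTA disodium dihydrate: 0.568 mmol/L × 372.24 mg/mmol × 4.46 L = 942.988 mg
gellan gum: 1.4 g per 100 mL × 4460 mL ÷ 100 = 62.440 g
dipotassium phosphate: 12.2 mmol/L × 174.2 g/mol × 4.46 L ÷ 1000 = 9.479 g

cellobiose 116.406 g; sodium bicarbonate 5.695 g; EDTA disodium dihydrate 942.988 mg; gellan gum 62.440 g; dipotassium phosphate 9.479 g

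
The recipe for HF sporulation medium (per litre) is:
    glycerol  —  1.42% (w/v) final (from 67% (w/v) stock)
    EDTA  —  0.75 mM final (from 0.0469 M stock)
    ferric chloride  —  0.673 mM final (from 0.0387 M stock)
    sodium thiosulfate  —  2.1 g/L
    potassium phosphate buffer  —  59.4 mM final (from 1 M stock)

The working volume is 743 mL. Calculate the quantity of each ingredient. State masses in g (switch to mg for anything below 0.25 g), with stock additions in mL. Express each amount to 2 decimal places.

glycerol 15.75 mL; EDTA 11.88 mL; ferric chloride 12.92 mL; sodium thiosulfate 1.56 g; potassium phosphate buffer 44.13 mL

Working volume: 743 mL = 0.743 L.
glycerol: dilute stock: 1.42% ÷ 67% × 743 mL = 15.75 mL
EDTA: V = C2·V2/C1 = 0.75 mM × 743 mL ÷ 46.9 mM = 11.88 mL
ferric chloride: V = C2·V2/C1 = 0.673 mM × 743 mL ÷ 38.7 mM = 12.92 mL
sodium thiosulfate: 2.1 g/L × 0.743 L = 1.56 g
potassium phosphate buffer: C1V1 = C2V2 → 59.4 mM × 743 mL ÷ 1000 mM = 44.13 mL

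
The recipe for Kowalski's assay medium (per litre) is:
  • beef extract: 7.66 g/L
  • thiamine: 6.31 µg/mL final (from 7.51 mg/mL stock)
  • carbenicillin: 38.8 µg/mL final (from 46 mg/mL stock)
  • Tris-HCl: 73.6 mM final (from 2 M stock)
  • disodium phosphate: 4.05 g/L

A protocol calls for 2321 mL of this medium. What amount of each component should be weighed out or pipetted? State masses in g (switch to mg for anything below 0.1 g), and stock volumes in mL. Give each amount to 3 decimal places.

Scale factor relative to 1 L: 2.321.
beef extract: 7.66 g/L × 2.321 L = 17.779 g
thiamine: dilute stock: 6.31 µg/mL × 2321 mL ÷ 7510 µg/mL = 1.950 mL
carbenicillin: V = C2·V2/C1 = 38.8 µg/mL × 2321 mL ÷ 46000 µg/mL = 1.958 mL
Tris-HCl: C1V1 = C2V2 → 73.6 mM × 2321 mL ÷ 2000 mM = 85.413 mL
disodium phosphate: 4.05 g/L × 2.321 L = 9.400 g

beef extract 17.779 g; thiamine 1.950 mL; carbenicillin 1.958 mL; Tris-HCl 85.413 mL; disodium phosphate 9.400 g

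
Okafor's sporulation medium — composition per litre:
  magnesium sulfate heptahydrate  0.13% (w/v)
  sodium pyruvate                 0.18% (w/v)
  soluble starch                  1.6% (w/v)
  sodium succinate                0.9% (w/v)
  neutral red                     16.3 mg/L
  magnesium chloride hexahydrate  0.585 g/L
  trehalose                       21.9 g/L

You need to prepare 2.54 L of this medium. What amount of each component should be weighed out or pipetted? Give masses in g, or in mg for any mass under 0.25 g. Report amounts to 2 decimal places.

Working volume: 2.54 L.
magnesium sulfate heptahydrate: 0.13% w/v = 1.3 g/L → 1.3 × 2.54 L = 3.30 g
sodium pyruvate: 0.18% w/v = 1.8 g/L → 1.8 × 2.54 L = 4.57 g
soluble starch: 1.6 g per 100 mL × 2540 mL ÷ 100 = 40.64 g
sodium succinate: 0.9 g per 100 mL × 2540 mL ÷ 100 = 22.86 g
neutral red: 16.3 mg/L × 2.54 L = 41.40 mg
magnesium chloride hexahydrate: 0.585 g/L × 2.54 L = 1.49 g
trehalose: 21.9 g/L × 2.54 L = 55.63 g

magnesium sulfate heptahydrate 3.30 g; sodium pyruvate 4.57 g; soluble starch 40.64 g; sodium succinate 22.86 g; neutral red 41.40 mg; magnesium chloride hexahydrate 1.49 g; trehalose 55.63 g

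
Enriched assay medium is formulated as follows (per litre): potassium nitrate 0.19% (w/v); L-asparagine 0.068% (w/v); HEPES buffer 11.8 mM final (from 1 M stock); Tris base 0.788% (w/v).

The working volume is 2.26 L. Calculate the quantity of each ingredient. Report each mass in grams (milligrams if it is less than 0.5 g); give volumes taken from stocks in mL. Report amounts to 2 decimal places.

potassium nitrate 4.29 g; L-asparagine 1.54 g; HEPES buffer 26.67 mL; Tris base 17.81 g

Scale factor relative to 1 L: 2.26.
potassium nitrate: 0.19% w/v = 1.9 g/L → 1.9 × 2.26 L = 4.29 g
L-asparagine: 0.068 g per 100 mL × 2260 mL ÷ 100 = 1.54 g
HEPES buffer: V = C2·V2/C1 = 11.8 mM × 2260 mL ÷ 1000 mM = 26.67 mL
Tris base: 0.788 g per 100 mL × 2260 mL ÷ 100 = 17.81 g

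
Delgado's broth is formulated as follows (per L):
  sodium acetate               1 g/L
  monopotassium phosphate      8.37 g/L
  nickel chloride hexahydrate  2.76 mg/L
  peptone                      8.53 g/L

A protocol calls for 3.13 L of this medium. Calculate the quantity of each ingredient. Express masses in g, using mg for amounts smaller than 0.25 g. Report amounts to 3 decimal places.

sodium acetate 3.130 g; monopotassium phosphate 26.198 g; nickel chloride hexahydrate 8.639 mg; peptone 26.699 g

Scale factor relative to 1 L: 3.13.
sodium acetate: 1 g/L × 3.13 L = 3.130 g
monopotassium phosphate: 8.37 g/L × 3.13 L = 26.198 g
nickel chloride hexahydrate: 2.76 mg/L × 3.13 L = 8.639 mg
peptone: 8.53 g/L × 3.13 L = 26.699 g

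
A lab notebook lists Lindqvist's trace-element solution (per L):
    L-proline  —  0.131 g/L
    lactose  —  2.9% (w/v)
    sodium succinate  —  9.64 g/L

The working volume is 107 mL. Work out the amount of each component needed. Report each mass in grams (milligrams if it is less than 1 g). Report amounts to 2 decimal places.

L-proline 14.02 mg; lactose 3.10 g; sodium succinate 1.03 g

Target volume = 107 mL = 0.107 L.
L-proline: 0.131 g/L × 0.107 L = 0.014017 g = 14.02 mg
lactose: 2.9 g per 100 mL × 107 mL ÷ 100 = 3.10 g
sodium succinate: 9.64 g/L × 0.107 L = 1.03 g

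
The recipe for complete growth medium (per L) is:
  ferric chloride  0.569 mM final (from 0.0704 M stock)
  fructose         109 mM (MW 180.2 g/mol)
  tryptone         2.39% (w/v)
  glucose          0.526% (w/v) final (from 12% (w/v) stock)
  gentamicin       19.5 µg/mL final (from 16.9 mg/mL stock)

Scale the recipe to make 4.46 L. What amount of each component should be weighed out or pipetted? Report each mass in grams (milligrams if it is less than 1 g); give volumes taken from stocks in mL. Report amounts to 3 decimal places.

Working volume: 4.46 L.
ferric chloride: V = C2·V2/C1 = 0.569 mM × 4460 mL ÷ 70.4 mM = 36.047 mL
fructose: 109 mmol/L × 180.2 g/mol × 4.46 L ÷ 1000 = 87.602 g
tryptone: 2.39% w/v = 23.9 g/L → 23.9 × 4.46 L = 106.594 g
glucose: dilute stock: 0.526% ÷ 12% × 4460 mL = 195.497 mL
gentamicin: C1V1 = C2V2 → 19.5 µg/mL × 4460 mL ÷ 16900 µg/mL = 5.146 mL

ferric chloride 36.047 mL; fructose 87.602 g; tryptone 106.594 g; glucose 195.497 mL; gentamicin 5.146 mL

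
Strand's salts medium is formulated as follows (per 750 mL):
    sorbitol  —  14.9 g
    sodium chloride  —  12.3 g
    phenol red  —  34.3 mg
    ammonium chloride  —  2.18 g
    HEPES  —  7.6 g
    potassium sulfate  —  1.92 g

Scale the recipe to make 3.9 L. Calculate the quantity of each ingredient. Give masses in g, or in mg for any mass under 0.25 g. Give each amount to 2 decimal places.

Ratio of target to recipe volume: 3900 / 750 = 5.2.
sorbitol: 14.9 g × (3900 mL / 750 mL) = 77.48 g
sodium chloride: 12.3 g × (3900 mL / 750 mL) = 63.96 g
phenol red: 34.3 mg × (3900 mL / 750 mL) = 178.36 mg
ammonium chloride: 2.18 g × (3900 mL / 750 mL) = 11.34 g
HEPES: 7.6 g × (3900 mL / 750 mL) = 39.52 g
potassium sulfate: 1.92 g × (3900 mL / 750 mL) = 9.98 g

sorbitol 77.48 g; sodium chloride 63.96 g; phenol red 178.36 mg; ammonium chloride 11.34 g; HEPES 39.52 g; potassium sulfate 9.98 g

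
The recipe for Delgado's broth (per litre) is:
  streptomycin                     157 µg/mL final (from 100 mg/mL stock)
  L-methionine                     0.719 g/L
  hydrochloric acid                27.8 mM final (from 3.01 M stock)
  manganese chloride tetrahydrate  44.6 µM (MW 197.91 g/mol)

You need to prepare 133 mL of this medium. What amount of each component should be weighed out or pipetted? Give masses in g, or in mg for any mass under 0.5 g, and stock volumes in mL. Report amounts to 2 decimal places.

streptomycin 0.21 mL; L-methionine 95.63 mg; hydrochloric acid 1.23 mL; manganese chloride tetrahydrate 1.17 mg

Scale factor relative to 1 L: 0.133.
streptomycin: dilute stock: 157 µg/mL × 133 mL ÷ 100000 µg/mL = 0.21 mL
L-methionine: 0.719 g/L × 0.133 L = 0.095627 g = 95.63 mg
hydrochloric acid: V = C2·V2/C1 = 27.8 mM × 133 mL ÷ 3010 mM = 1.23 mL
manganese chloride tetrahydrate: 44.6 µmol/L × 197.91 g/mol × 0.133 L ÷ 1000 = 1.17 mg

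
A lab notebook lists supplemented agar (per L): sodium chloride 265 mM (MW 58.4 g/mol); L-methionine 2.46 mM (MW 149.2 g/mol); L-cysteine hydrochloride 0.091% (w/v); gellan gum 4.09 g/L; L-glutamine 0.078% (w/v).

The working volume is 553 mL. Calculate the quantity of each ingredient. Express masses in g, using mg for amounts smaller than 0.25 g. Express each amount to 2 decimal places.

Working volume: 553 mL = 0.553 L.
sodium chloride: 265 mmol/L × 58.4 g/mol × 0.553 L ÷ 1000 = 8.56 g
L-methionine: 2.46 mmol/L × 149.2 mg/mmol × 0.553 L = 202.97 mg
L-cysteine hydrochloride: 0.091 g per 100 mL × 553 mL ÷ 100 = 0.50 g
gellan gum: 4.09 g/L × 0.553 L = 2.26 g
L-glutamine: 0.078 g per 100 mL × 553 mL ÷ 100 = 0.43 g

sodium chloride 8.56 g; L-methionine 202.97 mg; L-cysteine hydrochloride 0.50 g; gellan gum 2.26 g; L-glutamine 0.43 g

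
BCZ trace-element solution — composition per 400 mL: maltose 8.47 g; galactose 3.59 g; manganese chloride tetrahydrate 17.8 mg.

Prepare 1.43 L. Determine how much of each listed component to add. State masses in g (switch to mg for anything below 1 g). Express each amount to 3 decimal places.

Scale factor = 1430 mL / 400 mL = 3.575.
maltose: 8.47 g × (1430 mL / 400 mL) = 30.280 g
galactose: 3.59 g × (1430 mL / 400 mL) = 12.834 g
manganese chloride tetrahydrate: 17.8 mg × (1430 mL / 400 mL) = 63.635 mg

maltose 30.280 g; galactose 12.834 g; manganese chloride tetrahydrate 63.635 mg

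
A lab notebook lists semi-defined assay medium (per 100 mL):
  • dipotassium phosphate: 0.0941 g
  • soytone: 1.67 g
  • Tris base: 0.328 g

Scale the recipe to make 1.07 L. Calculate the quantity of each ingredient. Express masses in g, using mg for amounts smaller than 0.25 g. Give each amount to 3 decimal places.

Scale factor = 1070 mL / 100 mL = 10.7.
dipotassium phosphate: 0.0941 g × (1070 mL / 100 mL) = 1.007 g
soytone: 1.67 g × (1070 mL / 100 mL) = 17.869 g
Tris base: 0.328 g × (1070 mL / 100 mL) = 3.510 g

dipotassium phosphate 1.007 g; soytone 17.869 g; Tris base 3.510 g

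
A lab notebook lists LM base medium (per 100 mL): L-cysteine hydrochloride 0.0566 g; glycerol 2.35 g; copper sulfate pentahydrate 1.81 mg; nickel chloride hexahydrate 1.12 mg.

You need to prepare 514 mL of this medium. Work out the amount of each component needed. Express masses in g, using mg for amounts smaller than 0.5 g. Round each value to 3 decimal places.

Ratio of target to recipe volume: 514 / 100 = 5.14.
L-cysteine hydrochloride: 0.0566 g × (514 mL / 100 mL) = 0.290924 g = 290.924 mg
glycerol: 2.35 g × (514 mL / 100 mL) = 12.079 g
copper sulfate pentahydrate: 1.81 mg × (514 mL / 100 mL) = 9.303 mg
nickel chloride hexahydrate: 1.12 mg × (514 mL / 100 mL) = 5.757 mg

L-cysteine hydrochloride 290.924 mg; glycerol 12.079 g; copper sulfate pentahydrate 9.303 mg; nickel chloride hexahydrate 5.757 mg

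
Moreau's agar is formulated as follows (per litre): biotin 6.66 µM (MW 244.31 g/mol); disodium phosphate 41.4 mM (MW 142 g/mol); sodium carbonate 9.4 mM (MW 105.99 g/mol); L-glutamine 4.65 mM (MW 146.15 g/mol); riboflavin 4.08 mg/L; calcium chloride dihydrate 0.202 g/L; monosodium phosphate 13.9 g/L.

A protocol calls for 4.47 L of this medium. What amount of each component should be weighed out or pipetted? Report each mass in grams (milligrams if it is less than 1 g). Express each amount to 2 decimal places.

Working volume: 4.47 L.
biotin: 6.66 µmol/L × 244.31 g/mol × 4.47 L ÷ 1000 = 7.27 mg
disodium phosphate: 41.4 mmol/L × 142 g/mol × 4.47 L ÷ 1000 = 26.28 g
sodium carbonate: 9.4 mmol/L × 105.99 g/mol × 4.47 L ÷ 1000 = 4.45 g
L-glutamine: 4.65 mmol/L × 146.15 g/mol × 4.47 L ÷ 1000 = 3.04 g
riboflavin: 4.08 mg/L × 4.47 L = 18.24 mg
calcium chloride dihydrate: 0.202 g/L × 4.47 L = 0.90294 g = 902.94 mg
monosodium phosphate: 13.9 g/L × 4.47 L = 62.13 g

biotin 7.27 mg; disodium phosphate 26.28 g; sodium carbonate 4.45 g; L-glutamine 3.04 g; riboflavin 18.24 mg; calcium chloride dihydrate 902.94 mg; monosodium phosphate 62.13 g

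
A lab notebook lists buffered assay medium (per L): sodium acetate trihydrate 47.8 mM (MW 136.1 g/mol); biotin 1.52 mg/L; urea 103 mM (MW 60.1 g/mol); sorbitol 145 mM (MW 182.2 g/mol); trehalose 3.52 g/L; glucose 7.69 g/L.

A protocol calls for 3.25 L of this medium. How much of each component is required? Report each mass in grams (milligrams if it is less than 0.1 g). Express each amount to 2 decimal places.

Scale factor relative to 1 L: 3.25.
sodium acetate trihydrate: 47.8 mmol/L × 136.1 g/mol × 3.25 L ÷ 1000 = 21.14 g
biotin: 1.52 mg/L × 3.25 L = 4.94 mg
urea: 103 mmol/L × 60.1 g/mol × 3.25 L ÷ 1000 = 20.12 g
sorbitol: 145 mmol/L × 182.2 g/mol × 3.25 L ÷ 1000 = 85.86 g
trehalose: 3.52 g/L × 3.25 L = 11.44 g
glucose: 7.69 g/L × 3.25 L = 24.99 g

sodium acetate trihydrate 21.14 g; biotin 4.94 mg; urea 20.12 g; sorbitol 85.86 g; trehalose 11.44 g; glucose 24.99 g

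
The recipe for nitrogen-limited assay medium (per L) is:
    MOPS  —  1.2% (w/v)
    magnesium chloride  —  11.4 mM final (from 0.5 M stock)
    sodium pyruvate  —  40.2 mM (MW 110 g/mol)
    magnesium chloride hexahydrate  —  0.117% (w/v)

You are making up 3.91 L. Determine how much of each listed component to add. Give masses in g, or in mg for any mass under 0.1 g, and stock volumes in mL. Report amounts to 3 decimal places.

Working volume: 3.91 L.
MOPS: 1.2% w/v = 12 g/L → 12 × 3.91 L = 46.920 g
magnesium chloride: dilute stock: 11.4 mM × 3910 mL ÷ 500 mM = 89.148 mL
sodium pyruvate: 40.2 mmol/L × 110 g/mol × 3.91 L ÷ 1000 = 17.290 g
magnesium chloride hexahydrate: 0.117 g per 100 mL × 3910 mL ÷ 100 = 4.575 g

MOPS 46.920 g; magnesium chloride 89.148 mL; sodium pyruvate 17.290 g; magnesium chloride hexahydrate 4.575 g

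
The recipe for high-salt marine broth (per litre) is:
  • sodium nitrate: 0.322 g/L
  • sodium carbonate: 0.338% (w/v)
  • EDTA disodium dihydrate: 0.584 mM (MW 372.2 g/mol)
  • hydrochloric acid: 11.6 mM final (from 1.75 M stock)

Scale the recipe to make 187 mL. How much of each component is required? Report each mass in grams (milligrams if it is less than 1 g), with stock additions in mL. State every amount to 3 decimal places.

Working volume: 187 mL = 0.187 L.
sodium nitrate: 0.322 g/L × 0.187 L = 0.060214 g = 60.214 mg
sodium carbonate: 0.338% w/v = 3.38 g/L → 3.38 × 0.187 L = 0.63206 g = 632.060 mg
EDTA disodium dihydrate: 0.584 mmol/L × 372.2 mg/mmol × 0.187 L = 40.647 mg
hydrochloric acid: V = C2·V2/C1 = 11.6 mM × 187 mL ÷ 1750 mM = 1.240 mL

sodium nitrate 60.214 mg; sodium carbonate 632.060 mg; EDTA disodium dihydrate 40.647 mg; hydrochloric acid 1.240 mL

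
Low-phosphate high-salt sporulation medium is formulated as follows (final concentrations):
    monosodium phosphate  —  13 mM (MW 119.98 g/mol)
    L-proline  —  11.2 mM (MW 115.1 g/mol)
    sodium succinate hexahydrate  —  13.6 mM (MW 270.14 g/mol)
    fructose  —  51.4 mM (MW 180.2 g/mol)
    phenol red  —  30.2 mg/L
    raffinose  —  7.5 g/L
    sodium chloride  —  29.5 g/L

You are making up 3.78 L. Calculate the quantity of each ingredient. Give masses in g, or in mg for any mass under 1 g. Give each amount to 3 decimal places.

Scale factor relative to 1 L: 3.78.
monosodium phosphate: 13 mmol/L × 119.98 g/mol × 3.78 L ÷ 1000 = 5.896 g
L-proline: 11.2 mmol/L × 115.1 g/mol × 3.78 L ÷ 1000 = 4.873 g
sodium succinate hexahydrate: 13.6 mmol/L × 270.14 g/mol × 3.78 L ÷ 1000 = 13.887 g
fructose: 51.4 mmol/L × 180.2 g/mol × 3.78 L ÷ 1000 = 35.011 g
phenol red: 30.2 mg/L × 3.78 L = 114.156 mg
raffinose: 7.5 g/L × 3.78 L = 28.350 g
sodium chloride: 29.5 g/L × 3.78 L = 111.510 g

monosodium phosphate 5.896 g; L-proline 4.873 g; sodium succinate hexahydrate 13.887 g; fructose 35.011 g; phenol red 114.156 mg; raffinose 28.350 g; sodium chloride 111.510 g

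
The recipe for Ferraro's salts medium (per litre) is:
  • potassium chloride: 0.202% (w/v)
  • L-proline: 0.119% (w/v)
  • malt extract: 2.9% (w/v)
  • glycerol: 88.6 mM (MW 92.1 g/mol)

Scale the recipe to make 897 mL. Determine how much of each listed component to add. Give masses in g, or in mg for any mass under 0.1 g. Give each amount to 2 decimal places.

Scale factor relative to 1 L: 0.897.
potassium chloride: 0.202% w/v = 2.02 g/L → 2.02 × 0.897 L = 1.81 g
L-proline: 0.119 g per 100 mL × 897 mL ÷ 100 = 1.07 g
malt extract: 2.9% w/v = 29 g/L → 29 × 0.897 L = 26.01 g
glycerol: 88.6 mmol/L × 92.1 g/mol × 0.897 L ÷ 1000 = 7.32 g

potassium chloride 1.81 g; L-proline 1.07 g; malt extract 26.01 g; glycerol 7.32 g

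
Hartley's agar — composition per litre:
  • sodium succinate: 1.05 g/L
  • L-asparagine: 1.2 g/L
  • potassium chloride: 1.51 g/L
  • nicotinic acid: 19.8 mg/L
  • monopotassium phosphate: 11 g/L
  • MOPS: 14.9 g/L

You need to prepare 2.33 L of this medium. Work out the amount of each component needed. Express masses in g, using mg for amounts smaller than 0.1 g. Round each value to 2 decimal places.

Scale factor relative to 1 L: 2.33.
sodium succinate: 1.05 g/L × 2.33 L = 2.45 g
L-asparagine: 1.2 g/L × 2.33 L = 2.80 g
potassium chloride: 1.51 g/L × 2.33 L = 3.52 g
nicotinic acid: 19.8 mg/L × 2.33 L = 46.13 mg
monopotassium phosphate: 11 g/L × 2.33 L = 25.63 g
MOPS: 14.9 g/L × 2.33 L = 34.72 g

sodium succinate 2.45 g; L-asparagine 2.80 g; potassium chloride 3.52 g; nicotinic acid 46.13 mg; monopotassium phosphate 25.63 g; MOPS 34.72 g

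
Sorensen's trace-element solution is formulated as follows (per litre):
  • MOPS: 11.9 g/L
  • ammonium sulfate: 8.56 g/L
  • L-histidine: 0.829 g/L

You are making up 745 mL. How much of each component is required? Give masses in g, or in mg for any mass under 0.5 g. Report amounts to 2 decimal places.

Target volume = 745 mL = 0.745 L.
MOPS: 11.9 g/L × 0.745 L = 8.87 g
ammonium sulfate: 8.56 g/L × 0.745 L = 6.38 g
L-histidine: 0.829 g/L × 0.745 L = 0.62 g

MOPS 8.87 g; ammonium sulfate 6.38 g; L-histidine 0.62 g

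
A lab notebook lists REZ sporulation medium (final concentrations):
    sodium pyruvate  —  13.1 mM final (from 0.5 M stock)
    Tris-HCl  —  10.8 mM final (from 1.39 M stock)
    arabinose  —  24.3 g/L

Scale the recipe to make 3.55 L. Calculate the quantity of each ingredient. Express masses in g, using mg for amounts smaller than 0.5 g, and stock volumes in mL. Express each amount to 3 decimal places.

Scale factor relative to 1 L: 3.55.
sodium pyruvate: C1V1 = C2V2 → 13.1 mM × 3550 mL ÷ 500 mM = 93.010 mL
Tris-HCl: V = C2·V2/C1 = 10.8 mM × 3550 mL ÷ 1390 mM = 27.583 mL
arabinose: 24.3 g/L × 3.55 L = 86.265 g

sodium pyruvate 93.010 mL; Tris-HCl 27.583 mL; arabinose 86.265 g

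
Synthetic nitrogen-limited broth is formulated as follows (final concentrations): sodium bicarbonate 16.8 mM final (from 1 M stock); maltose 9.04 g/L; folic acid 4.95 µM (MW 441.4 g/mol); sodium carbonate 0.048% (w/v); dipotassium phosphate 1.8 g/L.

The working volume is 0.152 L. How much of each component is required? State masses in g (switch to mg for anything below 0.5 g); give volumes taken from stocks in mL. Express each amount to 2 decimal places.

sodium bicarbonate 2.55 mL; maltose 1.37 g; folic acid 0.33 mg; sodium carbonate 72.96 mg; dipotassium phosphate 273.60 mg

Scale factor relative to 1 L: 0.152.
sodium bicarbonate: dilute stock: 16.8 mM × 152 mL ÷ 1000 mM = 2.55 mL
maltose: 9.04 g/L × 0.152 L = 1.37 g
folic acid: 4.95 µmol/L × 441.4 g/mol × 0.152 L ÷ 1000 = 0.33 mg
sodium carbonate: 0.048 g per 100 mL × 152 mL ÷ 100 = 0.07296 g = 72.96 mg
dipotassium phosphate: 1.8 g/L × 0.152 L = 0.2736 g = 273.60 mg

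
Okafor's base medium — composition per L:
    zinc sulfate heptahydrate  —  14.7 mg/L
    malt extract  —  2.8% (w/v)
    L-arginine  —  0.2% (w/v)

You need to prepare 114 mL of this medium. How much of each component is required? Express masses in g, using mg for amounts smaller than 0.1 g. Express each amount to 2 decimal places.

Working volume: 114 mL = 0.114 L.
zinc sulfate heptahydrate: 14.7 mg/L × 0.114 L = 1.68 mg
malt extract: 2.8% w/v = 28 g/L → 28 × 0.114 L = 3.19 g
L-arginine: 0.2% w/v = 2 g/L → 2 × 0.114 L = 0.23 g

zinc sulfate heptahydrate 1.68 mg; malt extract 3.19 g; L-arginine 0.23 g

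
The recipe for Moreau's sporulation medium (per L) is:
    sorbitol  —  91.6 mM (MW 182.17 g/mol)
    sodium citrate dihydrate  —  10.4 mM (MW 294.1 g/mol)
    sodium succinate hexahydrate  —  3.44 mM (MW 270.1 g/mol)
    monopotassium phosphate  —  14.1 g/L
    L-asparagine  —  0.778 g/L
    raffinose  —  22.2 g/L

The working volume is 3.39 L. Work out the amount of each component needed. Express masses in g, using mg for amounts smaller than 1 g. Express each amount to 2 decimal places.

sorbitol 56.57 g; sodium citrate dihydrate 10.37 g; sodium succinate hexahydrate 3.15 g; monopotassium phosphate 47.80 g; L-asparagine 2.64 g; raffinose 75.26 g

Scale factor relative to 1 L: 3.39.
sorbitol: 91.6 mmol/L × 182.17 g/mol × 3.39 L ÷ 1000 = 56.57 g
sodium citrate dihydrate: 10.4 mmol/L × 294.1 g/mol × 3.39 L ÷ 1000 = 10.37 g
sodium succinate hexahydrate: 3.44 mmol/L × 270.1 g/mol × 3.39 L ÷ 1000 = 3.15 g
monopotassium phosphate: 14.1 g/L × 3.39 L = 47.80 g
L-asparagine: 0.778 g/L × 3.39 L = 2.64 g
raffinose: 22.2 g/L × 3.39 L = 75.26 g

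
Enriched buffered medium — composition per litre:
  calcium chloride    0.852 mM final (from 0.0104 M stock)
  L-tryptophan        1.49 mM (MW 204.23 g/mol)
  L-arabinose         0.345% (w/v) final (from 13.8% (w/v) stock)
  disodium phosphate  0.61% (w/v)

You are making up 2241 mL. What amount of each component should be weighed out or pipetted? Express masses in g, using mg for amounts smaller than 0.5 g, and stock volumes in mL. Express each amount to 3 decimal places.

Target volume = 2241 mL = 2.241 L.
calcium chloride: V = C2·V2/C1 = 0.852 mM × 2241 mL ÷ 10.4 mM = 183.590 mL
L-tryptophan: 1.49 mmol/L × 204.23 g/mol × 2.241 L ÷ 1000 = 0.682 g
L-arabinose: V = C2·V2/C1 = 0.345% ÷ 13.8% × 2241 mL = 56.025 mL
disodium phosphate: 0.61 g per 100 mL × 2241 mL ÷ 100 = 13.670 g

calcium chloride 183.590 mL; L-tryptophan 0.682 g; L-arabinose 56.025 mL; disodium phosphate 13.670 g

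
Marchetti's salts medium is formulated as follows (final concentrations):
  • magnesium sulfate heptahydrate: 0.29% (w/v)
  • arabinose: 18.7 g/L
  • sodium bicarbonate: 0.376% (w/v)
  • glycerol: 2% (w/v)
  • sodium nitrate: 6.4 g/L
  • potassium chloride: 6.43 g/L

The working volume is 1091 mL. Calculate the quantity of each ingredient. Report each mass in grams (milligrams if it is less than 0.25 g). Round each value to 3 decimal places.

magnesium sulfate heptahydrate 3.164 g; arabinose 20.402 g; sodium bicarbonate 4.102 g; glycerol 21.820 g; sodium nitrate 6.982 g; potassium chloride 7.015 g

Target volume = 1091 mL = 1.091 L.
magnesium sulfate heptahydrate: 0.29% w/v = 2.9 g/L → 2.9 × 1.091 L = 3.164 g
arabinose: 18.7 g/L × 1.091 L = 20.402 g
sodium bicarbonate: 0.376% w/v = 3.76 g/L → 3.76 × 1.091 L = 4.102 g
glycerol: 2 g per 100 mL × 1091 mL ÷ 100 = 21.820 g
sodium nitrate: 6.4 g/L × 1.091 L = 6.982 g
potassium chloride: 6.43 g/L × 1.091 L = 7.015 g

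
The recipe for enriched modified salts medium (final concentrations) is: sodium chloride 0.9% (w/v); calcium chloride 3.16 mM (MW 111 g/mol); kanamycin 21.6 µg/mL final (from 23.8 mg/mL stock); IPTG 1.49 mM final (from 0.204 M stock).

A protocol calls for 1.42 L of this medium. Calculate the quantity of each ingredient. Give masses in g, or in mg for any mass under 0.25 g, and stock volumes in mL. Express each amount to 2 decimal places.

sodium chloride 12.78 g; calcium chloride 0.50 g; kanamycin 1.29 mL; IPTG 10.37 mL

Scale factor relative to 1 L: 1.42.
sodium chloride: 0.9 g per 100 mL × 1420 mL ÷ 100 = 12.78 g
calcium chloride: 3.16 mmol/L × 111 g/mol × 1.42 L ÷ 1000 = 0.50 g
kanamycin: C1V1 = C2V2 → 21.6 µg/mL × 1420 mL ÷ 23800 µg/mL = 1.29 mL
IPTG: C1V1 = C2V2 → 1.49 mM × 1420 mL ÷ 204 mM = 10.37 mL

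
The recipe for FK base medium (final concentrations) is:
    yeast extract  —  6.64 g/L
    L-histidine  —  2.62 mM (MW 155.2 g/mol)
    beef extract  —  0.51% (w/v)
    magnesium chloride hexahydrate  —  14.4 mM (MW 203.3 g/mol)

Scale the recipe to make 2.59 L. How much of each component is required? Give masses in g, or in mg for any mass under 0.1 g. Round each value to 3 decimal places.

Working volume: 2.59 L.
yeast extract: 6.64 g/L × 2.59 L = 17.198 g
L-histidine: 2.62 mmol/L × 155.2 g/mol × 2.59 L ÷ 1000 = 1.053 g
beef extract: 0.51 g per 100 mL × 2590 mL ÷ 100 = 13.209 g
magnesium chloride hexahydrate: 14.4 mmol/L × 203.3 g/mol × 2.59 L ÷ 1000 = 7.582 g

yeast extract 17.198 g; L-histidine 1.053 g; beef extract 13.209 g; magnesium chloride hexahydrate 7.582 g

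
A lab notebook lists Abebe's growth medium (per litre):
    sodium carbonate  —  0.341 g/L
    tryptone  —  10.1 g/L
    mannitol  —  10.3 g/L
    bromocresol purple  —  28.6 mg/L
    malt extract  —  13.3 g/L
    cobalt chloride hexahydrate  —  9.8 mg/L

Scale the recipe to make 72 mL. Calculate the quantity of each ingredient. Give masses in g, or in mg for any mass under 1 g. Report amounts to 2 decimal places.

sodium carbonate 24.55 mg; tryptone 727.20 mg; mannitol 741.60 mg; bromocresol purple 2.06 mg; malt extract 957.60 mg; cobalt chloride hexahydrate 0.71 mg

Target volume = 72 mL = 0.072 L.
sodium carbonate: 0.341 g/L × 0.072 L = 0.024552 g = 24.55 mg
tryptone: 10.1 g/L × 0.072 L = 0.7272 g = 727.20 mg
mannitol: 10.3 g/L × 0.072 L = 0.7416 g = 741.60 mg
bromocresol purple: 28.6 mg/L × 0.072 L = 2.06 mg
malt extract: 13.3 g/L × 0.072 L = 0.9576 g = 957.60 mg
cobalt chloride hexahydrate: 9.8 mg/L × 0.072 L = 0.71 mg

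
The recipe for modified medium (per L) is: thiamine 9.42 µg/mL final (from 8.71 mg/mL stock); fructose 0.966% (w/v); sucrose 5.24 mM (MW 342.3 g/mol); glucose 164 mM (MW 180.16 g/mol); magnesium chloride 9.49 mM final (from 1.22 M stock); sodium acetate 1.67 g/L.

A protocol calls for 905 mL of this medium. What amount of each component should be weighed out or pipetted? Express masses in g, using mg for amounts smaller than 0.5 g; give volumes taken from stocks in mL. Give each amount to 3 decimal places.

thiamine 0.979 mL; fructose 8.742 g; sucrose 1.623 g; glucose 26.739 g; magnesium chloride 7.040 mL; sodium acetate 1.511 g

Working volume: 905 mL = 0.905 L.
thiamine: V = C2·V2/C1 = 9.42 µg/mL × 905 mL ÷ 8710 µg/mL = 0.979 mL
fructose: 0.966% w/v = 9.66 g/L → 9.66 × 0.905 L = 8.742 g
sucrose: 5.24 mmol/L × 342.3 g/mol × 0.905 L ÷ 1000 = 1.623 g
glucose: 164 mmol/L × 180.16 g/mol × 0.905 L ÷ 1000 = 26.739 g
magnesium chloride: C1V1 = C2V2 → 9.49 mM × 905 mL ÷ 1220 mM = 7.040 mL
sodium acetate: 1.67 g/L × 0.905 L = 1.511 g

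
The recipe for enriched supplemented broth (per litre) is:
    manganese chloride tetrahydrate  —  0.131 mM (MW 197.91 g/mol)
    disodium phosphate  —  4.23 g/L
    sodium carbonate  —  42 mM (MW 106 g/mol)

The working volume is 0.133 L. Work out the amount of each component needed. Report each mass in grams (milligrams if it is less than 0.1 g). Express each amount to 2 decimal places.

manganese chloride tetrahydrate 3.45 mg; disodium phosphate 0.56 g; sodium carbonate 0.59 g

Working volume: 0.133 L.
manganese chloride tetrahydrate: 0.131 mmol/L × 197.91 mg/mmol × 0.133 L = 3.45 mg
disodium phosphate: 4.23 g/L × 0.133 L = 0.56 g
sodium carbonate: 42 mmol/L × 106 g/mol × 0.133 L ÷ 1000 = 0.59 g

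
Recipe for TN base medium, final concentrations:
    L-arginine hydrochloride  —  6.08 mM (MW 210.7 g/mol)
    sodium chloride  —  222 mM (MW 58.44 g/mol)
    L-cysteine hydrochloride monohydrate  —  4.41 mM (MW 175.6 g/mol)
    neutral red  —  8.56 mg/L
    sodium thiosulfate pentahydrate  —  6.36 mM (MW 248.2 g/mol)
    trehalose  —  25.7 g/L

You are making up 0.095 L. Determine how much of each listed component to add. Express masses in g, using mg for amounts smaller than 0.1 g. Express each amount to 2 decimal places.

L-arginine hydrochloride 0.12 g; sodium chloride 1.23 g; L-cysteine hydrochloride monohydrate 73.57 mg; neutral red 0.81 mg; sodium thiosulfate pentahydrate 0.15 g; trehalose 2.44 g

Working volume: 0.095 L.
L-arginine hydrochloride: 6.08 mmol/L × 210.7 g/mol × 0.095 L ÷ 1000 = 0.12 g
sodium chloride: 222 mmol/L × 58.44 g/mol × 0.095 L ÷ 1000 = 1.23 g
L-cysteine hydrochloride monohydrate: 4.41 mmol/L × 175.6 mg/mmol × 0.095 L = 73.57 mg
neutral red: 8.56 mg/L × 0.095 L = 0.81 mg
sodium thiosulfate pentahydrate: 6.36 mmol/L × 248.2 g/mol × 0.095 L ÷ 1000 = 0.15 g
trehalose: 25.7 g/L × 0.095 L = 2.44 g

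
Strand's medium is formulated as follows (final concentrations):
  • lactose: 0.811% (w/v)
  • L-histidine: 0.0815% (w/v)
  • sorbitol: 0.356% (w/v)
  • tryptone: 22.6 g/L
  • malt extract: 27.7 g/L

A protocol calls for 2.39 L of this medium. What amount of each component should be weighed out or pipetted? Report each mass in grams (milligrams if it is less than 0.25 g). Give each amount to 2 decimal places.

lactose 19.38 g; L-histidine 1.95 g; sorbitol 8.51 g; tryptone 54.01 g; malt extract 66.20 g

Scale factor relative to 1 L: 2.39.
lactose: 0.811% w/v = 8.11 g/L → 8.11 × 2.39 L = 19.38 g
L-histidine: 0.0815% w/v = 0.815 g/L → 0.815 × 2.39 L = 1.95 g
sorbitol: 0.356 g per 100 mL × 2390 mL ÷ 100 = 8.51 g
tryptone: 22.6 g/L × 2.39 L = 54.01 g
malt extract: 27.7 g/L × 2.39 L = 66.20 g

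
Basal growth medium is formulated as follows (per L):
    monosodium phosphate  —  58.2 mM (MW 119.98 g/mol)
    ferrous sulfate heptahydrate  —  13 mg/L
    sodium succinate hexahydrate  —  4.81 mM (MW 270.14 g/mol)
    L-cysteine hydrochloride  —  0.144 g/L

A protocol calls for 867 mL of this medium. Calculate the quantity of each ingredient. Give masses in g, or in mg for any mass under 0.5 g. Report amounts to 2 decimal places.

monosodium phosphate 6.05 g; ferrous sulfate heptahydrate 11.27 mg; sodium succinate hexahydrate 1.13 g; L-cysteine hydrochloride 124.85 mg

Working volume: 867 mL = 0.867 L.
monosodium phosphate: 58.2 mmol/L × 119.98 g/mol × 0.867 L ÷ 1000 = 6.05 g
ferrous sulfate heptahydrate: 13 mg/L × 0.867 L = 11.27 mg
sodium succinate hexahydrate: 4.81 mmol/L × 270.14 g/mol × 0.867 L ÷ 1000 = 1.13 g
L-cysteine hydrochloride: 0.144 g/L × 0.867 L = 0.124848 g = 124.85 mg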